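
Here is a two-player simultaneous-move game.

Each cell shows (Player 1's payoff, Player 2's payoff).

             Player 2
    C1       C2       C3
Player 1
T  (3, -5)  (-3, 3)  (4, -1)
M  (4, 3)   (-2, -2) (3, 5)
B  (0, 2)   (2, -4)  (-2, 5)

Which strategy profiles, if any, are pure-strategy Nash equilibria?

This game has no pure Nash equilibrium.

Player 1 against C1: payoffs 3, 4, 0 → best response M.
Player 1 against C2: payoffs -3, -2, 2 → best response B.
Player 1 against C3: payoffs 4, 3, -2 → best response T.
Player 2 against T: payoffs -5, 3, -1 → best response C2.
Player 2 against M: payoffs 3, -2, 5 → best response C3.
Player 2 against B: payoffs 2, -4, 5 → best response C3.
No profile is a mutual best response for all players.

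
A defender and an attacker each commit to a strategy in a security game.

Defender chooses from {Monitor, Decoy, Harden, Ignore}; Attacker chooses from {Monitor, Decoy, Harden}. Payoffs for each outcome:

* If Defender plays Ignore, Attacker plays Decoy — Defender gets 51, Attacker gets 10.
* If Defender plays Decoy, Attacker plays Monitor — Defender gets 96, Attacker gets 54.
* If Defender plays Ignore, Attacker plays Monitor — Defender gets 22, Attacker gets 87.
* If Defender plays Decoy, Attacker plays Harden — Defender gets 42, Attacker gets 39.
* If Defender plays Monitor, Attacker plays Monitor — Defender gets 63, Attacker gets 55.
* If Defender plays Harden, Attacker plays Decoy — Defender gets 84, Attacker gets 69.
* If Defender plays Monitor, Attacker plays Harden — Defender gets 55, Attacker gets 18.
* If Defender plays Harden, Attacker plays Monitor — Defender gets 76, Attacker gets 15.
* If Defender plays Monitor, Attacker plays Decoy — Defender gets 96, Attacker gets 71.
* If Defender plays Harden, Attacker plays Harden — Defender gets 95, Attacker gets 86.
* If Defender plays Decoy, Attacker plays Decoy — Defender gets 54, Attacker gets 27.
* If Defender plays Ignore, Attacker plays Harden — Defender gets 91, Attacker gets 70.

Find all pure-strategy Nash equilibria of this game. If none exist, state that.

The pure Nash equilibria are (Monitor, Decoy) and (Decoy, Monitor) and (Harden, Harden).

Defender against Monitor: payoffs 63, 96, 76, 22 → best response Decoy.
Defender against Decoy: payoffs 96, 54, 84, 51 → best response Monitor.
Defender against Harden: payoffs 55, 42, 95, 91 → best response Harden.
Attacker against Monitor: payoffs 55, 71, 18 → best response Decoy.
Attacker against Decoy: payoffs 54, 27, 39 → best response Monitor.
Attacker against Harden: payoffs 15, 69, 86 → best response Harden.
Attacker against Ignore: payoffs 87, 10, 70 → best response Monitor.
Mutual best responses: (Monitor, Decoy); (Decoy, Monitor); (Harden, Harden).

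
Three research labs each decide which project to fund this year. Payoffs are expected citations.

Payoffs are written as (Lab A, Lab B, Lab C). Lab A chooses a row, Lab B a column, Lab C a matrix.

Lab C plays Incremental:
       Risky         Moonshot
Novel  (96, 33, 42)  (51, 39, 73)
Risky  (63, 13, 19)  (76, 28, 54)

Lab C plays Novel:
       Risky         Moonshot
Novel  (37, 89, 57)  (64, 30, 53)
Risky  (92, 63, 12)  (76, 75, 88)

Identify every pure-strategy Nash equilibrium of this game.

Pure NE: (Risky, Moonshot, Novel)

Lab A against (Risky, Incremental): payoffs 96, 63 → best response Novel.
Lab A against (Risky, Novel): payoffs 37, 92 → best response Risky.
Lab A against (Moonshot, Incremental): payoffs 51, 76 → best response Risky.
Lab A against (Moonshot, Novel): payoffs 64, 76 → best response Risky.
Lab B against (Novel, Incremental): payoffs 33, 39 → best response Moonshot.
Lab B against (Novel, Novel): payoffs 89, 30 → best response Risky.
Lab B against (Risky, Incremental): payoffs 13, 28 → best response Moonshot.
Lab B against (Risky, Novel): payoffs 63, 75 → best response Moonshot.
Lab C against (Novel, Risky): payoffs 42, 57 → best response Novel.
Lab C against (Novel, Moonshot): payoffs 73, 53 → best response Incremental.
Lab C against (Risky, Risky): payoffs 19, 12 → best response Incremental.
Lab C against (Risky, Moonshot): payoffs 54, 88 → best response Novel.
Mutual best responses: (Risky, Moonshot, Novel).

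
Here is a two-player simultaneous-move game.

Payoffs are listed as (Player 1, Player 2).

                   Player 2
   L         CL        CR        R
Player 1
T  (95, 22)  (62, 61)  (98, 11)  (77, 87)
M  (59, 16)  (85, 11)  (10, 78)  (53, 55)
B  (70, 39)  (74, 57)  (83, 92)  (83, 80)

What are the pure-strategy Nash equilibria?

For each player, find the best response to each opponent profile; mutual best responses are the pure NE.
Player 1 against L: payoffs 95, 59, 70 → best response T.
Player 1 against CL: payoffs 62, 85, 74 → best response M.
Player 1 against CR: payoffs 98, 10, 83 → best response T.
Player 1 against R: payoffs 77, 53, 83 → best response B.
Player 2 against T: payoffs 22, 61, 11, 87 → best response R.
Player 2 against M: payoffs 16, 11, 78, 55 → best response CR.
Player 2 against B: payoffs 39, 57, 92, 80 → best response CR.
No profile is a mutual best response for all players.

none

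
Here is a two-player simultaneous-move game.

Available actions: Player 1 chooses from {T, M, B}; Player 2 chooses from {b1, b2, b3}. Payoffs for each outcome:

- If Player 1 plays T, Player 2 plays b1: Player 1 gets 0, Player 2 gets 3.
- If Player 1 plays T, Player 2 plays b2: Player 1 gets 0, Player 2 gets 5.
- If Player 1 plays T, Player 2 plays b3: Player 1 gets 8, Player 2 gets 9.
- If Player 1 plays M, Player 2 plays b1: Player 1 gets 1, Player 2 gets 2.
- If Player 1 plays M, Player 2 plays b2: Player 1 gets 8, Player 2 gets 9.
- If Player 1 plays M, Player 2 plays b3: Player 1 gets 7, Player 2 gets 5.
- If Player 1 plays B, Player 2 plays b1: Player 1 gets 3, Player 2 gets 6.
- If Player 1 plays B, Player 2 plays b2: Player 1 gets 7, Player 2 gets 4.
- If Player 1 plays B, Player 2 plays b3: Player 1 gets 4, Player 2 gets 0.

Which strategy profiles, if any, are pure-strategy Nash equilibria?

Player 1 against b1: payoffs 0, 1, 3 → best response B.
Player 1 against b2: payoffs 0, 8, 7 → best response M.
Player 1 against b3: payoffs 8, 7, 4 → best response T.
Player 2 against T: payoffs 3, 5, 9 → best response b3.
Player 2 against M: payoffs 2, 9, 5 → best response b2.
Player 2 against B: payoffs 6, 4, 0 → best response b1.
Mutual best responses: (T, b3); (M, b2); (B, b1).

The pure Nash equilibria are (T, b3), (M, b2), (B, b1).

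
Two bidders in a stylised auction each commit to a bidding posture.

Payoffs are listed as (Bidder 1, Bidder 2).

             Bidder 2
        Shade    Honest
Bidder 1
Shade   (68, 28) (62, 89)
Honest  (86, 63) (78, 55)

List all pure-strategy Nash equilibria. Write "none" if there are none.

Bidder 1 against Shade: payoffs 68, 86 → best response Honest.
Bidder 1 against Honest: payoffs 62, 78 → best response Honest.
Bidder 2 against Shade: payoffs 28, 89 → best response Honest.
Bidder 2 against Honest: payoffs 63, 55 → best response Shade.
Mutual best responses: (Honest, Shade).

The unique pure-strategy Nash equilibrium is (Honest, Shade).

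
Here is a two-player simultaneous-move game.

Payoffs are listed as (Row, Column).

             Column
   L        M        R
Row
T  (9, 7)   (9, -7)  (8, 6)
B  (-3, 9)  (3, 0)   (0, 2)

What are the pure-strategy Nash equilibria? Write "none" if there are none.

For each player, find the best response to each opponent profile; mutual best responses are the pure NE.
Row against L: payoffs 9, -3 → best response T.
Row against M: payoffs 9, 3 → best response T.
Row against R: payoffs 8, 0 → best response T.
Column against T: payoffs 7, -7, 6 → best response L.
Column against B: payoffs 9, 0, 2 → best response L.
Mutual best responses: (T, L).

The unique pure-strategy Nash equilibrium is (T, L).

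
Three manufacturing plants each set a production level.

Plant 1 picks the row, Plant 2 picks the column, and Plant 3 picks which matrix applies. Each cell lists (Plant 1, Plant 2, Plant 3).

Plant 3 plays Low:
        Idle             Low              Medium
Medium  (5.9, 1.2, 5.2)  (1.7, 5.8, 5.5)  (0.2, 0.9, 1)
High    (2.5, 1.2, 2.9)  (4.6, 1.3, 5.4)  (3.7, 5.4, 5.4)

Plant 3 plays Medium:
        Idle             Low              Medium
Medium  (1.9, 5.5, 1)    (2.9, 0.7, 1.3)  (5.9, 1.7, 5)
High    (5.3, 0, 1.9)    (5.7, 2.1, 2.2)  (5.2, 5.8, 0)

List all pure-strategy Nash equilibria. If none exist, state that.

The unique pure-strategy Nash equilibrium is (High, Medium, Low).

Plant 1 against (Idle, Low): payoffs 5.9, 2.5 → best response Medium.
Plant 1 against (Idle, Medium): payoffs 1.9, 5.3 → best response High.
Plant 1 against (Low, Low): payoffs 1.7, 4.6 → best response High.
Plant 1 against (Low, Medium): payoffs 2.9, 5.7 → best response High.
Plant 1 against (Medium, Low): payoffs 0.2, 3.7 → best response High.
Plant 1 against (Medium, Medium): payoffs 5.9, 5.2 → best response Medium.
Plant 2 against (Medium, Low): payoffs 1.2, 5.8, 0.9 → best response Low.
Plant 2 against (Medium, Medium): payoffs 5.5, 0.7, 1.7 → best response Idle.
Plant 2 against (High, Low): payoffs 1.2, 1.3, 5.4 → best response Medium.
Plant 2 against (High, Medium): payoffs 0, 2.1, 5.8 → best response Medium.
Plant 3 against (Medium, Idle): payoffs 5.2, 1 → best response Low.
Plant 3 against (Medium, Low): payoffs 5.5, 1.3 → best response Low.
Plant 3 against (Medium, Medium): payoffs 1, 5 → best response Medium.
Plant 3 against (High, Idle): payoffs 2.9, 1.9 → best response Low.
Plant 3 against (High, Low): payoffs 5.4, 2.2 → best response Low.
Plant 3 against (High, Medium): payoffs 5.4, 0 → best response Low.
Mutual best responses: (High, Medium, Low).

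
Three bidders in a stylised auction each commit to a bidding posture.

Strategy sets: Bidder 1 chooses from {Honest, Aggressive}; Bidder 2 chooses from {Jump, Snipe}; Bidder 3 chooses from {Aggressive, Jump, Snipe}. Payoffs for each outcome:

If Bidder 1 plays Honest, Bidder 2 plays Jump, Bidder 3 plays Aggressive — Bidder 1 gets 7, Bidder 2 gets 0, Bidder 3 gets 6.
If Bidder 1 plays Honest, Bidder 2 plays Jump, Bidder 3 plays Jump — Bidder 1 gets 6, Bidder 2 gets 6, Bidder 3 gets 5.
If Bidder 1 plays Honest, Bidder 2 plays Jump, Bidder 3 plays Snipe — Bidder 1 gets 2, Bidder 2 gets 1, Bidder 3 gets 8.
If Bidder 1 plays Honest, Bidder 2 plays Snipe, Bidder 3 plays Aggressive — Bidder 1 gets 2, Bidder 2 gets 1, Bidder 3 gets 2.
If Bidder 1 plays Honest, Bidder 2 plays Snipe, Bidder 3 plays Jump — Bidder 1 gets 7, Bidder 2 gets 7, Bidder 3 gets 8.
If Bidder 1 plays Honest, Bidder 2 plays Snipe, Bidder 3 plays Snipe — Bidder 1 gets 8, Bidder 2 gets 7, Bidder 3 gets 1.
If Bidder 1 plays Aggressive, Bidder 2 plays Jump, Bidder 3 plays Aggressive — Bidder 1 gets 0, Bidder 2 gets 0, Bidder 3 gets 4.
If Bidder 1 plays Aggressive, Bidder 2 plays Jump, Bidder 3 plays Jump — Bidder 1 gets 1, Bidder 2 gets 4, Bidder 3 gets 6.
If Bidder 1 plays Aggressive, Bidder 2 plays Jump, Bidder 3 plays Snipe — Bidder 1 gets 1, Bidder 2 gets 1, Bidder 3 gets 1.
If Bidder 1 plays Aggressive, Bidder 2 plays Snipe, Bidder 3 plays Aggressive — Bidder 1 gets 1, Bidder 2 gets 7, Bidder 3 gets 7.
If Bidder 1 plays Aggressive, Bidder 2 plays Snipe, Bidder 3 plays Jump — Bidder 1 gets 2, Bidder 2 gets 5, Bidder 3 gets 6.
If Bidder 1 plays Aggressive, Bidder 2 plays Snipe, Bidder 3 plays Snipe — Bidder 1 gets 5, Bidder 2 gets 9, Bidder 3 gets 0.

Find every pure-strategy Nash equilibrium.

The unique pure-strategy Nash equilibrium is (Honest, Snipe, Jump).

Mark each player's best response to every combination of opponents' strategies; a profile where every player is best-responding is a pure Nash equilibrium.
Bidder 1 against (Jump, Aggressive): payoffs 7, 0 → best response Honest.
Bidder 1 against (Jump, Jump): payoffs 6, 1 → best response Honest.
Bidder 1 against (Jump, Snipe): payoffs 2, 1 → best response Honest.
Bidder 1 against (Snipe, Aggressive): payoffs 2, 1 → best response Honest.
Bidder 1 against (Snipe, Jump): payoffs 7, 2 → best response Honest.
Bidder 1 against (Snipe, Snipe): payoffs 8, 5 → best response Honest.
Bidder 2 against (Honest, Aggressive): payoffs 0, 1 → best response Snipe.
Bidder 2 against (Honest, Jump): payoffs 6, 7 → best response Snipe.
Bidder 2 against (Honest, Snipe): payoffs 1, 7 → best response Snipe.
Bidder 2 against (Aggressive, Aggressive): payoffs 0, 7 → best response Snipe.
Bidder 2 against (Aggressive, Jump): payoffs 4, 5 → best response Snipe.
Bidder 2 against (Aggressive, Snipe): payoffs 1, 9 → best response Snipe.
Bidder 3 against (Honest, Jump): payoffs 6, 5, 8 → best response Snipe.
Bidder 3 against (Honest, Snipe): payoffs 2, 8, 1 → best response Jump.
Bidder 3 against (Aggressive, Jump): payoffs 4, 6, 1 → best response Jump.
Bidder 3 against (Aggressive, Snipe): payoffs 7, 6, 0 → best response Aggressive.
Mutual best responses: (Honest, Snipe, Jump).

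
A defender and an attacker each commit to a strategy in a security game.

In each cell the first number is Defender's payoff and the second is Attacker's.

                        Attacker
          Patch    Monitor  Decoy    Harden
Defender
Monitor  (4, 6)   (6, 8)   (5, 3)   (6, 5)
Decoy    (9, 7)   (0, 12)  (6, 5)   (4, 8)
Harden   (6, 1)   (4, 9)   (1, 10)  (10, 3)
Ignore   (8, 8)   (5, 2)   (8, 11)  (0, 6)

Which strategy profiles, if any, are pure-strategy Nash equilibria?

For each player, find the best response to each opponent profile; mutual best responses are the pure NE.
Defender against Patch: payoffs 4, 9, 6, 8 → best response Decoy.
Defender against Monitor: payoffs 6, 0, 4, 5 → best response Monitor.
Defender against Decoy: payoffs 5, 6, 1, 8 → best response Ignore.
Defender against Harden: payoffs 6, 4, 10, 0 → best response Harden.
Attacker against Monitor: payoffs 6, 8, 3, 5 → best response Monitor.
Attacker against Decoy: payoffs 7, 12, 5, 8 → best response Monitor.
Attacker against Harden: payoffs 1, 9, 10, 3 → best response Decoy.
Attacker against Ignore: payoffs 8, 2, 11, 6 → best response Decoy.
Mutual best responses: (Monitor, Monitor); (Ignore, Decoy).

Pure-strategy Nash equilibria: (Monitor, Monitor), (Ignore, Decoy)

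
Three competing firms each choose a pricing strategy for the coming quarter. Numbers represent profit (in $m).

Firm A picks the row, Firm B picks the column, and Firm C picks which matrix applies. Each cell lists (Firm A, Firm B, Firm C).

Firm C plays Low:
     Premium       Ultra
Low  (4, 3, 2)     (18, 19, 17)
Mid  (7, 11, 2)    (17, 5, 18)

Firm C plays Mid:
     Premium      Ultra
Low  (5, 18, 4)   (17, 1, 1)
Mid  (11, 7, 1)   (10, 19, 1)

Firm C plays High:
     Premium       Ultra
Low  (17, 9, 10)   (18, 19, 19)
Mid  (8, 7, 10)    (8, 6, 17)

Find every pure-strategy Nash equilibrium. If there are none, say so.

(Low, Ultra, High)

(Low, Premium, Low): Firm A can switch to Mid (4 → 7). Not NE.
(Low, Premium, Mid): Firm A can switch to Mid (5 → 11). Not NE.
(Low, Premium, High): Firm B can switch to Ultra (9 → 19). Not NE.
(Low, Ultra, Low): Firm C can switch to High (17 → 19). Not NE.
(Low, Ultra, Mid): Firm B can switch to Premium (1 → 18). Not NE.
(Low, Ultra, High): Firm A gets 18, best alternative 8; Firm B gets 19, best alternative 9; Firm C gets 19, best alternative 17. No profitable deviation — NE.
(Mid, Premium, Low): Firm C can switch to High (2 → 10). Not NE.
(Mid, Premium, Mid): Firm B can switch to Ultra (7 → 19). Not NE.
(Mid, Premium, High): Firm A can switch to Low (8 → 17). Not NE.
(The remaining 3 profiles each have a profitable deviation by the same check.)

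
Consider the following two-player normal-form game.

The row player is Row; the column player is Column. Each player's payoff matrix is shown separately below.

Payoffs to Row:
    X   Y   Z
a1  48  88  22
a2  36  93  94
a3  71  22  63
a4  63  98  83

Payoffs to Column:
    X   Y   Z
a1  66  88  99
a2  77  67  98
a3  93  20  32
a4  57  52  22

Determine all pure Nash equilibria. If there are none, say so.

Pure-strategy Nash equilibria: (a2, Z); (a3, X)

Row against X: payoffs 48, 36, 71, 63 → best response a3.
Row against Y: payoffs 88, 93, 22, 98 → best response a4.
Row against Z: payoffs 22, 94, 63, 83 → best response a2.
Column against a1: payoffs 66, 88, 99 → best response Z.
Column against a2: payoffs 77, 67, 98 → best response Z.
Column against a3: payoffs 93, 20, 32 → best response X.
Column against a4: payoffs 57, 52, 22 → best response X.
Mutual best responses: (a2, Z); (a3, X).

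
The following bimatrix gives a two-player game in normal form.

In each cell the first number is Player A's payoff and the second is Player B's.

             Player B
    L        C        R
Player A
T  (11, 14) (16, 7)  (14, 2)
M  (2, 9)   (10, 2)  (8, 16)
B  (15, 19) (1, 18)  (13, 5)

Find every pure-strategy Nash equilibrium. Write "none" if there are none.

Pure NE: (B, L)

Player A against L: payoffs 11, 2, 15 → best response B.
Player A against C: payoffs 16, 10, 1 → best response T.
Player A against R: payoffs 14, 8, 13 → best response T.
Player B against T: payoffs 14, 7, 2 → best response L.
Player B against M: payoffs 9, 2, 16 → best response R.
Player B against B: payoffs 19, 18, 5 → best response L.
Mutual best responses: (B, L).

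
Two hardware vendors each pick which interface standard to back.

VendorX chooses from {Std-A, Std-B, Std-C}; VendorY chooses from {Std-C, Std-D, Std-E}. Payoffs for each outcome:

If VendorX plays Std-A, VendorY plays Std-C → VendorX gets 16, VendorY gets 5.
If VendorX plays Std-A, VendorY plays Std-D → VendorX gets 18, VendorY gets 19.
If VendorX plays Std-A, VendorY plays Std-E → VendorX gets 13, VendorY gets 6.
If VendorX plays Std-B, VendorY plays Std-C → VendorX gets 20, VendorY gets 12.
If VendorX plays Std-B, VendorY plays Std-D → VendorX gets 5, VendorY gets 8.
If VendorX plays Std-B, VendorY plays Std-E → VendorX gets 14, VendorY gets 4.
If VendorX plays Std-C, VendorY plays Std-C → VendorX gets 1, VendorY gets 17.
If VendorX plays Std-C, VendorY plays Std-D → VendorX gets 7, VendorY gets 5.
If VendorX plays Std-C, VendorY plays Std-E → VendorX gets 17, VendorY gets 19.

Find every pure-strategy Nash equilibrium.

VendorX against Std-C: payoffs 16, 20, 1 → best response Std-B.
VendorX against Std-D: payoffs 18, 5, 7 → best response Std-A.
VendorX against Std-E: payoffs 13, 14, 17 → best response Std-C.
VendorY against Std-A: payoffs 5, 19, 6 → best response Std-D.
VendorY against Std-B: payoffs 12, 8, 4 → best response Std-C.
VendorY against Std-C: payoffs 17, 5, 19 → best response Std-E.
Mutual best responses: (Std-A, Std-D); (Std-B, Std-C); (Std-C, Std-E).

Pure-strategy Nash equilibria: (Std-A, Std-D) and (Std-B, Std-C) and (Std-C, Std-E)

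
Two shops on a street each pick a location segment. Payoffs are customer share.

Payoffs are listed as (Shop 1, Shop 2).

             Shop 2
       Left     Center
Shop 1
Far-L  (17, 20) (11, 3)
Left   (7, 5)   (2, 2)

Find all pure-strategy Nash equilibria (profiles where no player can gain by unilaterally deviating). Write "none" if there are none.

The unique pure-strategy Nash equilibrium is (Far-L, Left).

Check each profile: it is a Nash equilibrium iff no player can strictly gain by switching unilaterally.
(Far-L, Left): Shop 1 gets 17, best alternative 7; Shop 2 gets 20, best alternative 3. No profitable deviation — NE.
(Far-L, Center): Shop 2 can switch to Left (3 → 20). Not NE.
(Left, Left): Shop 1 can switch to Far-L (7 → 17). Not NE.
(Left, Center): Shop 1 can switch to Far-L (2 → 11). Not NE.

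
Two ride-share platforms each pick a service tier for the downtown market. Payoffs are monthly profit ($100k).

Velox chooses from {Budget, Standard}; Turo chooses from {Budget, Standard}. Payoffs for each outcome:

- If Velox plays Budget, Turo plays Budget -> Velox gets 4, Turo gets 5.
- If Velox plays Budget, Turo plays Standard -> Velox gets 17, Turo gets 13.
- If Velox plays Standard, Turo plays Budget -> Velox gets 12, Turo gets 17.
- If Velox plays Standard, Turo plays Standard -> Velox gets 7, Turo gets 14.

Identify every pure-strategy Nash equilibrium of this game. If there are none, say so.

(Budget, Standard); (Standard, Budget)

For each strategy profile, look for a profitable unilateral deviation.
(Budget, Budget): Velox can switch to Standard (4 → 12). Not NE.
(Budget, Standard): Velox gets 17, best alternative 7; Turo gets 13, best alternative 5. No profitable deviation — NE.
(Standard, Budget): Velox gets 12, best alternative 4; Turo gets 17, best alternative 14. No profitable deviation — NE.
(Standard, Standard): Velox can switch to Budget (7 → 17). Not NE.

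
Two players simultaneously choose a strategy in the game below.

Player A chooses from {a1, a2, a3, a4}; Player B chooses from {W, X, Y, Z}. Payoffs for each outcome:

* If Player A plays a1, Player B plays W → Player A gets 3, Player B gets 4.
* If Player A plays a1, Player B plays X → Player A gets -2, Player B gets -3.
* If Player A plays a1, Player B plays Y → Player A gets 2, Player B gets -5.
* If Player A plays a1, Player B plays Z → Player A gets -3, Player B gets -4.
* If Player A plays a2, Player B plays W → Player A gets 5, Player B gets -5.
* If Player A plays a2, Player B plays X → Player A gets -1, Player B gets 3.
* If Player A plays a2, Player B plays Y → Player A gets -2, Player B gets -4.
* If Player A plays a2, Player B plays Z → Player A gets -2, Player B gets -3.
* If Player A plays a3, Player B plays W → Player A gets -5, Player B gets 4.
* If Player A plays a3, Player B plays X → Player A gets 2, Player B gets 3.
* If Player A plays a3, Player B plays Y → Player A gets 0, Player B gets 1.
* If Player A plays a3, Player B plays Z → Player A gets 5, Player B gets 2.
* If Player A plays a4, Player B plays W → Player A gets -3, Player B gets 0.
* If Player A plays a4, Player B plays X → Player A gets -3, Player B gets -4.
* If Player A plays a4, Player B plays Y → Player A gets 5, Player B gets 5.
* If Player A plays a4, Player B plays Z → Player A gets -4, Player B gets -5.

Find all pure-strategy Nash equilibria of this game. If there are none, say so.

The unique pure-strategy Nash equilibrium is (a4, Y).

Player A against W: payoffs 3, 5, -5, -3 → best response a2.
Player A against X: payoffs -2, -1, 2, -3 → best response a3.
Player A against Y: payoffs 2, -2, 0, 5 → best response a4.
Player A against Z: payoffs -3, -2, 5, -4 → best response a3.
Player B against a1: payoffs 4, -3, -5, -4 → best response W.
Player B against a2: payoffs -5, 3, -4, -3 → best response X.
Player B against a3: payoffs 4, 3, 1, 2 → best response W.
Player B against a4: payoffs 0, -4, 5, -5 → best response Y.
Mutual best responses: (a4, Y).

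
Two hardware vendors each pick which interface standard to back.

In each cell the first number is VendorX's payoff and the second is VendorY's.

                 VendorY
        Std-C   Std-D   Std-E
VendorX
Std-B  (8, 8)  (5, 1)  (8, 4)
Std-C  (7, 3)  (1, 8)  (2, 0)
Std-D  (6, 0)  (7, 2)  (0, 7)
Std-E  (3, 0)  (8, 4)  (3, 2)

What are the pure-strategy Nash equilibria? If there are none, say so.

VendorX against Std-C: payoffs 8, 7, 6, 3 → best response Std-B.
VendorX against Std-D: payoffs 5, 1, 7, 8 → best response Std-E.
VendorX against Std-E: payoffs 8, 2, 0, 3 → best response Std-B.
VendorY against Std-B: payoffs 8, 1, 4 → best response Std-C.
VendorY against Std-C: payoffs 3, 8, 0 → best response Std-D.
VendorY against Std-D: payoffs 0, 2, 7 → best response Std-E.
VendorY against Std-E: payoffs 0, 4, 2 → best response Std-D.
Mutual best responses: (Std-B, Std-C); (Std-E, Std-D).

The pure Nash equilibria are (Std-B, Std-C) and (Std-E, Std-D).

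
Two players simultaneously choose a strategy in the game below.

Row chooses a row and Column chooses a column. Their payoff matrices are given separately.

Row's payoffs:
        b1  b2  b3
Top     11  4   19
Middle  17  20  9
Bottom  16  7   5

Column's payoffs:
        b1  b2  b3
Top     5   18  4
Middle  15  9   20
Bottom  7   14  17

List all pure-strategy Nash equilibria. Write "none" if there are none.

No pure-strategy Nash equilibrium.

(Top, b1): Row can switch to Middle (11 → 17). Not NE.
(Top, b2): Row can switch to Middle (4 → 20). Not NE.
(Top, b3): Column can switch to b1 (4 → 5). Not NE.
(Middle, b1): Column can switch to b3 (15 → 20). Not NE.
(Middle, b2): Column can switch to b1 (9 → 15). Not NE.
(Middle, b3): Row can switch to Top (9 → 19). Not NE.
(Bottom, b1): Row can switch to Middle (16 → 17). Not NE.
(Bottom, b2): Row can switch to Middle (7 → 20). Not NE.
(The remaining 1 profile has a profitable deviation by the same check.)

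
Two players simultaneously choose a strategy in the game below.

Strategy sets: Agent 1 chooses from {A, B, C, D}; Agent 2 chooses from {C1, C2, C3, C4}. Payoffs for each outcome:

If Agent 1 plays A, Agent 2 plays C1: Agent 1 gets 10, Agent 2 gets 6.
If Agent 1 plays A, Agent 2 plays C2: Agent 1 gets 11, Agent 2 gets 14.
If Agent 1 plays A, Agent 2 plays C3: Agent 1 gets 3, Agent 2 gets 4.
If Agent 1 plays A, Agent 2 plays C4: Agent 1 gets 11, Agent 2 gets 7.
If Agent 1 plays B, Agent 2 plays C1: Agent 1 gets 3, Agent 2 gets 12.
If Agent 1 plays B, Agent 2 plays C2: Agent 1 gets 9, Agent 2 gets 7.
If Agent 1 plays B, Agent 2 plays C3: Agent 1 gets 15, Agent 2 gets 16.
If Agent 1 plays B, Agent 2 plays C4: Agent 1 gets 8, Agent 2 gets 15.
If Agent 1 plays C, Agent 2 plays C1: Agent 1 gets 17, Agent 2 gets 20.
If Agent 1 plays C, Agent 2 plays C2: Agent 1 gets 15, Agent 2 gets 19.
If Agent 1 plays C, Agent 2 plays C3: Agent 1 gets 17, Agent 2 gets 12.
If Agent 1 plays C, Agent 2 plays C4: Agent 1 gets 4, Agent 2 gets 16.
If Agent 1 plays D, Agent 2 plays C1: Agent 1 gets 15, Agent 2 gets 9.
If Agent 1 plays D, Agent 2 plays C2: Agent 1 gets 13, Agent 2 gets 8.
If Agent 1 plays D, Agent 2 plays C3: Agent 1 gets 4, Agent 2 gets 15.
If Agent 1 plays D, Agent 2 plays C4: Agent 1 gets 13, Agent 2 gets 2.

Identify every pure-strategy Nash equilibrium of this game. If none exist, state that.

(C, C1)

Check each profile: it is a Nash equilibrium iff no player can strictly gain by switching unilaterally.
(A, C1): Agent 1 can switch to C (10 → 17). Not NE.
(A, C2): Agent 1 can switch to C (11 → 15). Not NE.
(A, C3): Agent 1 can switch to B (3 → 15). Not NE.
(A, C4): Agent 1 can switch to D (11 → 13). Not NE.
(B, C1): Agent 1 can switch to A (3 → 10). Not NE.
(B, C2): Agent 1 can switch to A (9 → 11). Not NE.
(B, C3): Agent 1 can switch to C (15 → 17). Not NE.
(B, C4): Agent 1 can switch to A (8 → 11). Not NE.
(C, C1): Agent 1 gets 17, best alternative 15; Agent 2 gets 20, best alternative 19. No profitable deviation — NE.
(C, C2): Agent 2 can switch to C1 (19 → 20). Not NE.
(C, C3): Agent 2 can switch to C1 (12 → 20). Not NE.
(The remaining 5 profiles each have a profitable deviation by the same check.)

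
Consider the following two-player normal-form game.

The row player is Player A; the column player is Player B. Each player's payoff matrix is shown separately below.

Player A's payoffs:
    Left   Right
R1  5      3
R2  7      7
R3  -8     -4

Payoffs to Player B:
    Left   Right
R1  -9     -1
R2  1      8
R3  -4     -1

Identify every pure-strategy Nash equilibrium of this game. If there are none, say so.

(R1, Left): Player A can switch to R2 (5 → 7). Not NE.
(R1, Right): Player A can switch to R2 (3 → 7). Not NE.
(R2, Left): Player B can switch to Right (1 → 8). Not NE.
(R2, Right): Player A gets 7, best alternative 3; Player B gets 8, best alternative 1. No profitable deviation — NE.
(R3, Left): Player A can switch to R1 (-8 → 5). Not NE.
(R3, Right): Player A can switch to R1 (-4 → 3). Not NE.

The unique pure-strategy Nash equilibrium is (R2, Right).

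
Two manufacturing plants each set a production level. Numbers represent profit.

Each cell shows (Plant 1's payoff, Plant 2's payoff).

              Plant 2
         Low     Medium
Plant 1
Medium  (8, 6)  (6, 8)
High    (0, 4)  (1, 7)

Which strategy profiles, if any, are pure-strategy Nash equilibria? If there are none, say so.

(Medium, Medium)

(Medium, Low): Plant 2 can switch to Medium (6 → 8). Not NE.
(Medium, Medium): Plant 1 gets 6, best alternative 1; Plant 2 gets 8, best alternative 6. No profitable deviation — NE.
(High, Low): Plant 1 can switch to Medium (0 → 8). Not NE.
(High, Medium): Plant 1 can switch to Medium (1 → 6). Not NE.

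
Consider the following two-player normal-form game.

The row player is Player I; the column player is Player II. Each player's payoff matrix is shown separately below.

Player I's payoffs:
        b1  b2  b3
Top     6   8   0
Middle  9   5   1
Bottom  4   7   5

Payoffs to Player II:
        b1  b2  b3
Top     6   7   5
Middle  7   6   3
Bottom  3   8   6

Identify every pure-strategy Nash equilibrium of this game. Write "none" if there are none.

Pure-strategy Nash equilibria: (Top, b2) and (Middle, b1)

Player I against b1: payoffs 6, 9, 4 → best response Middle.
Player I against b2: payoffs 8, 5, 7 → best response Top.
Player I against b3: payoffs 0, 1, 5 → best response Bottom.
Player II against Top: payoffs 6, 7, 5 → best response b2.
Player II against Middle: payoffs 7, 6, 3 → best response b1.
Player II against Bottom: payoffs 3, 8, 6 → best response b2.
Mutual best responses: (Top, b2); (Middle, b1).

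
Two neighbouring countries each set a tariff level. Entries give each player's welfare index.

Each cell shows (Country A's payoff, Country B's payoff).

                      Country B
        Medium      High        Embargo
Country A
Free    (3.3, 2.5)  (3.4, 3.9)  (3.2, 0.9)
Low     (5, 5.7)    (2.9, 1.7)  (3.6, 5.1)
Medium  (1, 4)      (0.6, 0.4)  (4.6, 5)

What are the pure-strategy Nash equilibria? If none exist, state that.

(Free, Medium): Country A can switch to Low (3.3 → 5). Not NE.
(Free, High): Country A gets 3.4, best alternative 2.9; Country B gets 3.9, best alternative 2.5. No profitable deviation — NE.
(Free, Embargo): Country A can switch to Low (3.2 → 3.6). Not NE.
(Low, Medium): Country A gets 5, best alternative 3.3; Country B gets 5.7, best alternative 5.1. No profitable deviation — NE.
(Low, High): Country A can switch to Free (2.9 → 3.4). Not NE.
(Low, Embargo): Country A can switch to Medium (3.6 → 4.6). Not NE.
(Medium, Medium): Country A can switch to Free (1 → 3.3). Not NE.
(Medium, High): Country A can switch to Free (0.6 → 3.4). Not NE.
(Medium, Embargo): Country A gets 4.6, best alternative 3.6; Country B gets 5, best alternative 4. No profitable deviation — NE.

Pure-strategy Nash equilibria: (Free, High) and (Low, Medium) and (Medium, Embargo)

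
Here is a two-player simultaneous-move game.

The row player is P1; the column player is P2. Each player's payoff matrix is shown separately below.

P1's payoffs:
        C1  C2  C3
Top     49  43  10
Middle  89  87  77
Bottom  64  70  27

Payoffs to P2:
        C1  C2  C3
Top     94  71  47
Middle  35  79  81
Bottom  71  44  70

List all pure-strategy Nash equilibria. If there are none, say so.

Pure NE: (Middle, C3)

(Top, C1): P1 can switch to Middle (49 → 89). Not NE.
(Top, C2): P1 can switch to Middle (43 → 87). Not NE.
(Top, C3): P1 can switch to Middle (10 → 77). Not NE.
(Middle, C1): P2 can switch to C2 (35 → 79). Not NE.
(Middle, C2): P2 can switch to C3 (79 → 81). Not NE.
(Middle, C3): P1 gets 77, best alternative 27; P2 gets 81, best alternative 79. No profitable deviation — NE.
(Bottom, C1): P1 can switch to Middle (64 → 89). Not NE.
(Bottom, C2): P1 can switch to Middle (70 → 87). Not NE.
(Bottom, C3): P1 can switch to Middle (27 → 77). Not NE.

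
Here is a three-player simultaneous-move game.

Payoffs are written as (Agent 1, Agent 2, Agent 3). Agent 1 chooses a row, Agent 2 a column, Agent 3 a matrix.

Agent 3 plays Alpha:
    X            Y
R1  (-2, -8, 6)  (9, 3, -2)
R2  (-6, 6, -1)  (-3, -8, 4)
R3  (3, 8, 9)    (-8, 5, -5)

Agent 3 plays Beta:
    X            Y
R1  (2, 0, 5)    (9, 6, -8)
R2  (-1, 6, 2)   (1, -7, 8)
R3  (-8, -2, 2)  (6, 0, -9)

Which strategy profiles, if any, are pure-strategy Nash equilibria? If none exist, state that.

(R1, X, Alpha): Agent 1 can switch to R3 (-2 → 3). Not NE.
(R1, X, Beta): Agent 2 can switch to Y (0 → 6). Not NE.
(R1, Y, Alpha): Agent 1 gets 9, best alternative -3; Agent 2 gets 3, best alternative -8; Agent 3 gets -2, best alternative -8. No profitable deviation — NE.
(R1, Y, Beta): Agent 3 can switch to Alpha (-8 → -2). Not NE.
(R2, X, Alpha): Agent 1 can switch to R1 (-6 → -2). Not NE.
(R2, X, Beta): Agent 1 can switch to R1 (-1 → 2). Not NE.
(R2, Y, Alpha): Agent 1 can switch to R1 (-3 → 9). Not NE.
(R2, Y, Beta): Agent 1 can switch to R1 (1 → 9). Not NE.
(R3, X, Alpha): Agent 1 gets 3, best alternative -2; Agent 2 gets 8, best alternative 5; Agent 3 gets 9, best alternative 2. No profitable deviation — NE.
(R3, X, Beta): Agent 1 can switch to R1 (-8 → 2). Not NE.
(R3, Y, Alpha): Agent 1 can switch to R1 (-8 → 9). Not NE.
(R3, Y, Beta): Agent 1 can switch to R1 (6 → 9). Not NE.

(R1, Y, Alpha) and (R3, X, Alpha)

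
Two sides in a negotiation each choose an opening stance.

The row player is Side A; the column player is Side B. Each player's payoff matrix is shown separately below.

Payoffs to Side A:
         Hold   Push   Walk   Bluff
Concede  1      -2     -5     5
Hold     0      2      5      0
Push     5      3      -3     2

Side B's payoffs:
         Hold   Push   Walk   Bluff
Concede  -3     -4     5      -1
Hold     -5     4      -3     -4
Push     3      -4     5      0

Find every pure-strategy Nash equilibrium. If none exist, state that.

(Concede, Hold): Side A can switch to Push (1 → 5). Not NE.
(Concede, Push): Side A can switch to Hold (-2 → 2). Not NE.
(Concede, Walk): Side A can switch to Hold (-5 → 5). Not NE.
(Concede, Bluff): Side B can switch to Walk (-1 → 5). Not NE.
(Hold, Hold): Side A can switch to Concede (0 → 1). Not NE.
(Hold, Push): Side A can switch to Push (2 → 3). Not NE.
(Hold, Walk): Side B can switch to Push (-3 → 4). Not NE.
(Hold, Bluff): Side A can switch to Concede (0 → 5). Not NE.
(Push, Hold): Side B can switch to Walk (3 → 5). Not NE.
(Push, Push): Side B can switch to Hold (-4 → 3). Not NE.
(Push, Walk): Side A can switch to Hold (-3 → 5). Not NE.
(Push, Bluff): Side A can switch to Concede (2 → 5). Not NE.

No pure-strategy Nash equilibrium.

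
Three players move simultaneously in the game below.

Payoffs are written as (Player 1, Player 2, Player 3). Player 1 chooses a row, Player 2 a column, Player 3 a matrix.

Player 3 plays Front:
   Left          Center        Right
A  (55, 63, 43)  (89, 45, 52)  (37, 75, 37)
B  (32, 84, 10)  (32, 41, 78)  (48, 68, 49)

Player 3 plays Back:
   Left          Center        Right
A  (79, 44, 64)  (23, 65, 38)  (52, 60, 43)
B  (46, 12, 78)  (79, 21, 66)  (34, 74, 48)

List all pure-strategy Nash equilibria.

There is no pure-strategy Nash equilibrium.

(A, Left, Front): Player 2 can switch to Right (63 → 75). Not NE.
(A, Left, Back): Player 2 can switch to Center (44 → 65). Not NE.
(A, Center, Front): Player 2 can switch to Left (45 → 63). Not NE.
(A, Center, Back): Player 1 can switch to B (23 → 79). Not NE.
(A, Right, Front): Player 1 can switch to B (37 → 48). Not NE.
(A, Right, Back): Player 2 can switch to Center (60 → 65). Not NE.
(B, Left, Front): Player 1 can switch to A (32 → 55). Not NE.
(B, Left, Back): Player 1 can switch to A (46 → 79). Not NE.
(B, Center, Front): Player 1 can switch to A (32 → 89). Not NE.
(B, Center, Back): Player 2 can switch to Right (21 → 74). Not NE.
(The remaining 2 profiles each have a profitable deviation by the same check.)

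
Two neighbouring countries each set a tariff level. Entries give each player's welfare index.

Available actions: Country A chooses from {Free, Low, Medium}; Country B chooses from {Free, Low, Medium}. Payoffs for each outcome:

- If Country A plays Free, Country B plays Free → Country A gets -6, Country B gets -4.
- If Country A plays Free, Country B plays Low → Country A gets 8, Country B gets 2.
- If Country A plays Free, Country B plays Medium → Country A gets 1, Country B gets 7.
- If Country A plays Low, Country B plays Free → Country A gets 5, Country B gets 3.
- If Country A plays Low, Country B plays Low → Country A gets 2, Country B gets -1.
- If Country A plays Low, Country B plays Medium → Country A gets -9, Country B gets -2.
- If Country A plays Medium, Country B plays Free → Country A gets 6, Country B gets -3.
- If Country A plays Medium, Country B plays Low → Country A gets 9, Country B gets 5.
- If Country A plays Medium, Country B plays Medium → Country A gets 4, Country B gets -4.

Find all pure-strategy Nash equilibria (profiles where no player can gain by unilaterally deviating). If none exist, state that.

Country A against Free: payoffs -6, 5, 6 → best response Medium.
Country A against Low: payoffs 8, 2, 9 → best response Medium.
Country A against Medium: payoffs 1, -9, 4 → best response Medium.
Country B against Free: payoffs -4, 2, 7 → best response Medium.
Country B against Low: payoffs 3, -1, -2 → best response Free.
Country B against Medium: payoffs -3, 5, -4 → best response Low.
Mutual best responses: (Medium, Low).

(Medium, Low)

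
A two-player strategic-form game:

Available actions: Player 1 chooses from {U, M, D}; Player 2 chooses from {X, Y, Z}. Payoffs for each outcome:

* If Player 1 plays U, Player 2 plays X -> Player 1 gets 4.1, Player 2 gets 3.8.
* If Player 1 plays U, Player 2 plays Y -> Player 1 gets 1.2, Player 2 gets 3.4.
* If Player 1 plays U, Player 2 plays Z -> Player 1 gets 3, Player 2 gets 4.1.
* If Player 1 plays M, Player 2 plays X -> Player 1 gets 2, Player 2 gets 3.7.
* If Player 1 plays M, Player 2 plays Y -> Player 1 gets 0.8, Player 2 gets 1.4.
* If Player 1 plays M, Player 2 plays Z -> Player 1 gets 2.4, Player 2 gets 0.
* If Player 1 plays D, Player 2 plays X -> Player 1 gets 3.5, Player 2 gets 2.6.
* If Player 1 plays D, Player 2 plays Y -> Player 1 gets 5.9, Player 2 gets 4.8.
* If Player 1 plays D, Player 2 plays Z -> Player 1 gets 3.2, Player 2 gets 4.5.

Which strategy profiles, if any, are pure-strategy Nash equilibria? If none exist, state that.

Player 1 against X: payoffs 4.1, 2, 3.5 → best response U.
Player 1 against Y: payoffs 1.2, 0.8, 5.9 → best response D.
Player 1 against Z: payoffs 3, 2.4, 3.2 → best response D.
Player 2 against U: payoffs 3.8, 3.4, 4.1 → best response Z.
Player 2 against M: payoffs 3.7, 1.4, 0 → best response X.
Player 2 against D: payoffs 2.6, 4.8, 4.5 → best response Y.
Mutual best responses: (D, Y).

(D, Y)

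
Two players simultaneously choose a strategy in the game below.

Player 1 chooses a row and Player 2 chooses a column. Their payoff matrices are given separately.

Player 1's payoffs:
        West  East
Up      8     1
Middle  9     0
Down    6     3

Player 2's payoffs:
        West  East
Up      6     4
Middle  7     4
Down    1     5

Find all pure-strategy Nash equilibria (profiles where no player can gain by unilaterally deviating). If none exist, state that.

Pure-strategy Nash equilibria: (Middle, West), (Down, East)

Player 1 against West: payoffs 8, 9, 6 → best response Middle.
Player 1 against East: payoffs 1, 0, 3 → best response Down.
Player 2 against Up: payoffs 6, 4 → best response West.
Player 2 against Middle: payoffs 7, 4 → best response West.
Player 2 against Down: payoffs 1, 5 → best response East.
Mutual best responses: (Middle, West); (Down, East).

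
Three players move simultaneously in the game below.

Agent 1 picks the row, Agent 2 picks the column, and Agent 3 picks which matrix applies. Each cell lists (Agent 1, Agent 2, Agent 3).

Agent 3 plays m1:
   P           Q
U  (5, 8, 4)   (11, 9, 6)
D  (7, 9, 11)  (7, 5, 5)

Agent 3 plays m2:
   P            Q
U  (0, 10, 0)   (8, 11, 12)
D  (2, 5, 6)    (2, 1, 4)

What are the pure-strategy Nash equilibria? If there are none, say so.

For each strategy profile, look for a profitable unilateral deviation.
(U, P, m1): Agent 1 can switch to D (5 → 7). Not NE.
(U, P, m2): Agent 1 can switch to D (0 → 2). Not NE.
(U, Q, m1): Agent 3 can switch to m2 (6 → 12). Not NE.
(U, Q, m2): Agent 1 gets 8, best alternative 2; Agent 2 gets 11, best alternative 10; Agent 3 gets 12, best alternative 6. No profitable deviation — NE.
(D, P, m1): Agent 1 gets 7, best alternative 5; Agent 2 gets 9, best alternative 5; Agent 3 gets 11, best alternative 6. No profitable deviation — NE.
(D, P, m2): Agent 3 can switch to m1 (6 → 11). Not NE.
(D, Q, m1): Agent 1 can switch to U (7 → 11). Not NE.
(D, Q, m2): Agent 1 can switch to U (2 → 8). Not NE.

The pure Nash equilibria are (U, Q, m2); (D, P, m1).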